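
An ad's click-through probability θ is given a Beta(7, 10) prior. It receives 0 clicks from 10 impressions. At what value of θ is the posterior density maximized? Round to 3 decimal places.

Posterior: Beta(7+0, 10+10) = Beta(7, 20).
Mode = (7−1)/(7+20−2) = 6/25 = 0.240.
Mean = 7/(7+20) = 7/27 = 0.259.
This is the posterior mode — the MAP estimate.

0.240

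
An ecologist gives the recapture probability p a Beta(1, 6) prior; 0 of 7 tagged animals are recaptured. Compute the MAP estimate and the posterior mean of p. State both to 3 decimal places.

MAP = 0.000; posterior mean = 0.071

Posterior: Beta(1+0, 6+7) = Beta(1, 13).
Since α = 1 ≤ 1 and β > 1, the Beta density is monotone decreasing on [0,1]; the mode is at 0.
Mean = 1/(1+13) = 0.071.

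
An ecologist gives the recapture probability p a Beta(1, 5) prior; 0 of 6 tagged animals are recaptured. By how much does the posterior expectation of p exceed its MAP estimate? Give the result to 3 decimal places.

0.083

Posterior: Beta(1+0, 5+6) = Beta(1, 11).
Since α = 1 ≤ 1 and β > 1, the Beta density is monotone decreasing on [0,1]; the mode is at 0.
Mean = 1/(1+11) = 0.083.
Difference = 0.083 − 0.000 = 0.083.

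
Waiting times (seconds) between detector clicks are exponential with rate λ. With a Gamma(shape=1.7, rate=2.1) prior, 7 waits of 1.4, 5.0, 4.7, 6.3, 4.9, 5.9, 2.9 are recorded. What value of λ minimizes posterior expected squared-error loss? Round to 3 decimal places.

0.262

Σ times = 31.1. Posterior: Gamma(shape = 1.7+7 = 8.7, rate = 2.1+31.1 = 33.2).
Mode = (α−1)/β = 7.7/33.2 = 0.232.
Mean = α/β = 8.7/33.2 = 0.262.
Squared-error loss ⇒ the optimal estimator is the posterior mean.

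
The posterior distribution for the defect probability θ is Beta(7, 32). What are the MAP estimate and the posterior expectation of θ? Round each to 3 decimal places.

MAP = 0.162; posterior mean = 0.179

Mode = (7−1)/(7+32−2) = 6/37 = 0.162.
Mean = 7/(7+32) = 7/39 = 0.179.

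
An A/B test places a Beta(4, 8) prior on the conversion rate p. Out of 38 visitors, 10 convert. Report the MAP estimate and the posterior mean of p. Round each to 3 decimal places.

MAP estimate = 0.271, posterior mean = 0.280

Posterior: Beta(4+10, 8+28) = Beta(14, 36).
Mode = (14−1)/(14+36−2) = 13/48 = 0.271.
Mean = 14/(14+36) = 14/50 = 0.280.
Right-skewed posterior ⇒ mode < mean.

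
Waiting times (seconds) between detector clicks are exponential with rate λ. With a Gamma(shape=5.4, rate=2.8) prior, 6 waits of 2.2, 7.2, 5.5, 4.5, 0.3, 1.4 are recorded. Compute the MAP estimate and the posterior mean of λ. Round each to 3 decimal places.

MAP = 0.435; posterior mean = 0.477

Σ times = 21.1. Posterior: Gamma(shape = 5.4+6 = 11.4, rate = 2.8+21.1 = 23.9).
Mode = (α−1)/β = 10.4/23.9 = 0.435.
Mean = α/β = 11.4/23.9 = 0.477.
The mean is pulled above the mode by the posterior's right skew.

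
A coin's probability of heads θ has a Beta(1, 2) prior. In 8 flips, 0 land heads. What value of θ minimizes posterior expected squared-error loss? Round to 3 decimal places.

Posterior: Beta(1+0, 2+8) = Beta(1, 10).
Since α = 1 ≤ 1 and β > 1, the Beta density is monotone decreasing on [0,1]; the mode is at 0.
Mean = 1/(1+10) = 0.091.
Squared-error loss ⇒ the optimal estimator is the posterior mean.

0.091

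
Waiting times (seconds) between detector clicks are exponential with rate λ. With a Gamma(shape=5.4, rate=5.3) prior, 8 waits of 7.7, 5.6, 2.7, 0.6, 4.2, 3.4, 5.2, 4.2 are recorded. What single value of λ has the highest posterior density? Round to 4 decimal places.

0.3188

Σ times = 33.6. Posterior: Gamma(shape = 5.4+8 = 13.4, rate = 5.3+33.6 = 38.9).
Mode = (α−1)/β = 12.4/38.9 = 0.3188.
Mean = α/β = 13.4/38.9 = 0.3445.
This is the posterior mode — the MAP estimate.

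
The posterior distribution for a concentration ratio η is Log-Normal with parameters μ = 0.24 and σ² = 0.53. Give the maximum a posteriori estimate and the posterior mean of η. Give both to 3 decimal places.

Mode = exp(μ − σ²) = exp(-0.29) = 0.748.
Mean = exp(μ + σ²/2) = exp(0.505) = 1.657.

MAP = 0.748; posterior mean = 1.657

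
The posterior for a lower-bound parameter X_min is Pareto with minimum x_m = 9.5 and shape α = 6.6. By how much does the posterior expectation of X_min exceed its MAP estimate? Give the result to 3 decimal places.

The Pareto density is strictly decreasing on [x_m, ∞), so the mode is x_m = 9.500.
Mean = α·x_m/(α−1) = 6.6·9.5/5.6 = 11.196.
Difference = 11.196 − 9.500 = 1.696.

1.696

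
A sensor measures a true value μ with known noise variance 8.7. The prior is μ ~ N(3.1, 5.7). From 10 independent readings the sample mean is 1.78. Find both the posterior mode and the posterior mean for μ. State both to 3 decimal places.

MAP = 1.955; posterior mean = 1.955

Posterior for μ is Normal. Precision-weighted mean: (1/5.7·3.1 + 10/8.7·1.78) / (1/5.7 + 10/8.7) = 1.955.
A Normal posterior is symmetric, so mode = mean.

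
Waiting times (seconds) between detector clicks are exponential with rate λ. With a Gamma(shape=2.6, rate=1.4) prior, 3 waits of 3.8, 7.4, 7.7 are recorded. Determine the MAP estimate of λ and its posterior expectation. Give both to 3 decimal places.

Σ times = 18.9. Posterior: Gamma(shape = 2.6+3 = 5.6, rate = 1.4+18.9 = 20.3).
Mode = (α−1)/β = 4.6/20.3 = 0.227.
Mean = α/β = 5.6/20.3 = 0.276.

MAP = 0.227; posterior mean = 0.276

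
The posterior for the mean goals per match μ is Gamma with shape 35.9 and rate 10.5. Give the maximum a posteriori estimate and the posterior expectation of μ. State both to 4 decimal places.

MAP = 3.3238; posterior mean = 3.4190

Mode = (α−1)/β = 34.9/10.5 = 3.3238.
Mean = α/β = 35.9/10.5 = 3.4190.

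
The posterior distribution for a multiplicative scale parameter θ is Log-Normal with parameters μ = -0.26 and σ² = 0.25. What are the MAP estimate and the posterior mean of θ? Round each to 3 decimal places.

MAP estimate = 0.600, posterior mean = 0.874

Mode = exp(μ − σ²) = exp(-0.51) = 0.600.
Mean = exp(μ + σ²/2) = exp(-0.135) = 0.874.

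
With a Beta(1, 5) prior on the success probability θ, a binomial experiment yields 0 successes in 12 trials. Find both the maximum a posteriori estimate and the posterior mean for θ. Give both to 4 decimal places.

Posterior: Beta(1+0, 5+12) = Beta(1, 17).
Since α = 1 ≤ 1 and β > 1, the Beta density is monotone decreasing on [0,1]; the mode is at 0.
Mean = 1/(1+17) = 0.0556.

maximum a posteriori estimate = 0.0000, posterior mean = 0.0556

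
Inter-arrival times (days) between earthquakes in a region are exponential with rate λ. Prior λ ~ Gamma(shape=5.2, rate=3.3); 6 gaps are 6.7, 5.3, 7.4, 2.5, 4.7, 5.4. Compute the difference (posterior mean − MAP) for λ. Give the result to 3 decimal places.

Σ times = 32.0. Posterior: Gamma(shape = 5.2+6 = 11.2, rate = 3.3+32.0 = 35.3).
Mode = (α−1)/β = 10.2/35.3 = 0.289.
Mean = α/β = 11.2/35.3 = 0.317.
Difference = 0.317 − 0.289 = 0.028.
Mean > mode: the posterior has a right tail.

0.028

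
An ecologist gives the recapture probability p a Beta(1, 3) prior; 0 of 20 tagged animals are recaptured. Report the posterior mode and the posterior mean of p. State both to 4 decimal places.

Posterior: Beta(1+0, 3+20) = Beta(1, 23).
Since α = 1 ≤ 1 and β > 1, the Beta density is monotone decreasing on [0,1]; the mode is at 0.
Mean = 1/(1+23) = 0.0417.

posterior mode = 0.0000, posterior mean = 0.0417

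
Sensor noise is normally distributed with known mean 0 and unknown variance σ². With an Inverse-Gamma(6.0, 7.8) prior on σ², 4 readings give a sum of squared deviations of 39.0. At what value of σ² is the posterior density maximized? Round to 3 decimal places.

Posterior: Inverse-Gamma(shape = 6.0+4/2 = 8.0, scale = 7.8+39.0/2 = 27.3).
Mode = β/(α+1) = 27.3/9.0 = 3.033.
Mean = β/(α−1) = 27.3/7.0 = 3.900.
This is the posterior mode — the MAP estimate.

3.033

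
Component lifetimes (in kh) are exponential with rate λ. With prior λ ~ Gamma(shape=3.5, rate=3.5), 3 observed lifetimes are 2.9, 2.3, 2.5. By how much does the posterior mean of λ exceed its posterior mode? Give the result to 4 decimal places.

Σ times = 7.7. Posterior: Gamma(shape = 3.5+3 = 6.5, rate = 3.5+7.7 = 11.2).
Mode = (α−1)/β = 5.5/11.2 = 0.4911.
Mean = α/β = 6.5/11.2 = 0.5804.
Difference = 0.5804 − 0.4911 = 0.0893.

0.0893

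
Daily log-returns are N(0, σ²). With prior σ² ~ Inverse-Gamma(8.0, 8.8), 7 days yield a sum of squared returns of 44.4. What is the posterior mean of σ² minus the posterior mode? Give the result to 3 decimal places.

Posterior: Inverse-Gamma(shape = 8.0+7/2 = 11.5, scale = 8.8+44.4/2 = 31.0).
Mode = β/(α+1) = 31.0/12.5 = 2.480.
Mean = β/(α−1) = 31.0/10.5 = 2.952.
Difference = 2.952 − 2.480 = 0.472.

0.472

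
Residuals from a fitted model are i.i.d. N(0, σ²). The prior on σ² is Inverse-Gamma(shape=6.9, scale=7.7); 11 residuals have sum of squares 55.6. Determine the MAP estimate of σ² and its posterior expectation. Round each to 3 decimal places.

Posterior: Inverse-Gamma(shape = 6.9+11/2 = 12.4, scale = 7.7+55.6/2 = 35.5).
Mode = β/(α+1) = 35.5/13.4 = 2.649.
Mean = β/(α−1) = 35.5/11.4 = 3.114.
Right-skewed posterior ⇒ mode < mean.

MAP: 2.649. Posterior mean: 3.114.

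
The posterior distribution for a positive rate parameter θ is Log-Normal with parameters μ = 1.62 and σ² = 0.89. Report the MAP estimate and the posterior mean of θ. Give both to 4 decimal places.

θ_MAP = 2.0751, E[θ|data] = 7.8853

Mode = exp(μ − σ²) = exp(0.73) = 2.0751.
Mean = exp(μ + σ²/2) = exp(2.065) = 7.8853.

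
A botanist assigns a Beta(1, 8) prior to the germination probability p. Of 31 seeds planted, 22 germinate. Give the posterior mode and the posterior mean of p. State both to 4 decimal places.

Posterior: Beta(1+22, 8+9) = Beta(23, 17).
Mode = (23−1)/(23+17−2) = 22/38 = 0.5789.
Mean = 23/(23+17) = 23/40 = 0.5750.
Left-skewed posterior ⇒ mean < mode.

MAP = 0.5789, posterior mean = 0.5750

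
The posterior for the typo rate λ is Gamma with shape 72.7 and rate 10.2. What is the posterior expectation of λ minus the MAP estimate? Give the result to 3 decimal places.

Mode = (α−1)/β = 71.7/10.2 = 7.029.
Mean = α/β = 72.7/10.2 = 7.127.
Difference = 7.127 − 7.029 = 0.098.
The posterior is right-skewed, so the mean exceeds the mode.

0.098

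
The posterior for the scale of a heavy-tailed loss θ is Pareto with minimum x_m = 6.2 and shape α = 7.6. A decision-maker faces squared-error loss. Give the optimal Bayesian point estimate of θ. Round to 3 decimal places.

The Pareto density is strictly decreasing on [x_m, ∞), so the mode is x_m = 6.200.
Mean = α·x_m/(α−1) = 7.6·6.2/6.6 = 7.139.
Squared-error loss ⇒ the optimal estimator is the posterior mean.

7.139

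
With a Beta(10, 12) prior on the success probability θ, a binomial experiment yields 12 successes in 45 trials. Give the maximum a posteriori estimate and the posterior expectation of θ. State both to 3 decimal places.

MAP = 0.323; posterior mean = 0.328

Posterior: Beta(10+12, 12+33) = Beta(22, 45).
Mode = (22−1)/(22+45−2) = 21/65 = 0.323.
Mean = 22/(22+45) = 22/67 = 0.328.
Mean > mode: the posterior has a right tail.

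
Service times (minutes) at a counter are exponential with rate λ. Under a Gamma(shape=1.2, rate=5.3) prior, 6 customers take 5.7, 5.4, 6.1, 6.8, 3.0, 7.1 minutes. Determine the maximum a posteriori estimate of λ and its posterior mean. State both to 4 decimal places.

MAP = 0.1574; posterior mean = 0.1827

Σ times = 34.1. Posterior: Gamma(shape = 1.2+6 = 7.2, rate = 5.3+34.1 = 39.4).
Mode = (α−1)/β = 6.2/39.4 = 0.1574.
Mean = α/β = 7.2/39.4 = 0.1827.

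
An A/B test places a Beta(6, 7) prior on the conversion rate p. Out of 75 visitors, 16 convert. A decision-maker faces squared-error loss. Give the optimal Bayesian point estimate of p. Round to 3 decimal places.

Posterior: Beta(6+16, 7+59) = Beta(22, 66).
Mode = (22−1)/(22+66−2) = 21/86 = 0.244.
Mean = 22/(22+66) = 22/88 = 0.250.
Squared-error loss ⇒ the optimal estimator is the posterior mean.

0.250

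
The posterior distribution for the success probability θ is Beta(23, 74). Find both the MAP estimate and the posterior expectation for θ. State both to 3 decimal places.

Mode = (23−1)/(23+74−2) = 22/95 = 0.232.
Mean = 23/(23+74) = 23/97 = 0.237.

MAP: 0.232. Posterior mean: 0.237.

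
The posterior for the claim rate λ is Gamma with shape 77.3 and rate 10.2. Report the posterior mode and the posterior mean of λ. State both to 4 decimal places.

posterior mode = 7.4804, posterior mean = 7.5784

Mode = (α−1)/β = 76.3/10.2 = 7.4804.
Mean = α/β = 77.3/10.2 = 7.5784.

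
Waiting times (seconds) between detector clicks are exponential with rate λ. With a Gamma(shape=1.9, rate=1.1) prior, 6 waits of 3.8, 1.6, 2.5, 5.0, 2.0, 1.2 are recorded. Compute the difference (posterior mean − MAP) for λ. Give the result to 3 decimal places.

Σ times = 16.1. Posterior: Gamma(shape = 1.9+6 = 7.9, rate = 1.1+16.1 = 17.2).
Mode = (α−1)/β = 6.9/17.2 = 0.401.
Mean = α/β = 7.9/17.2 = 0.459.
Difference = 0.459 − 0.401 = 0.058.
The posterior is right-skewed, so the mean exceeds the mode.

0.058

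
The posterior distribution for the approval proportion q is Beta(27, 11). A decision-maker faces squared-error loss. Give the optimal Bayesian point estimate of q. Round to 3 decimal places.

0.711

Mode = (27−1)/(27+11−2) = 26/36 = 0.722.
Mean = 27/(27+11) = 27/38 = 0.711.
Squared-error loss ⇒ the optimal estimator is the posterior mean.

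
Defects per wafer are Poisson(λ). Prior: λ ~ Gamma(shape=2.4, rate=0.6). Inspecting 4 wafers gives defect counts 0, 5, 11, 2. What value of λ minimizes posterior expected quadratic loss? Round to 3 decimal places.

Σ counts = 18. Posterior: Gamma(shape = 2.4+18 = 20.4, rate = 0.6+4 = 4.6).
Mode = (α−1)/β = 19.4/4.6 = 4.217.
Mean = α/β = 20.4/4.6 = 4.435.
Quadratic loss ⇒ the optimal estimator is the posterior mean.

4.435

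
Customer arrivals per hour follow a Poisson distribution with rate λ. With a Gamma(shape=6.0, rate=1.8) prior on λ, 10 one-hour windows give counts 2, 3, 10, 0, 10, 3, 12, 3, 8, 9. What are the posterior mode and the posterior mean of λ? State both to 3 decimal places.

MAP: 5.508. Posterior mean: 5.593.

Σ counts = 60. Posterior: Gamma(shape = 6.0+60 = 66.0, rate = 1.8+10 = 11.8).
Mode = (α−1)/β = 65.0/11.8 = 5.508.
Mean = α/β = 66.0/11.8 = 5.593.
The mean is pulled above the mode by the posterior's right skew.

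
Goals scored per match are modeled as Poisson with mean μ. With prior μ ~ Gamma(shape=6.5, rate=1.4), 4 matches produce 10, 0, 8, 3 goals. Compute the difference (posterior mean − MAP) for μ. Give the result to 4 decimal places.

Σ counts = 21. Posterior: Gamma(shape = 6.5+21 = 27.5, rate = 1.4+4 = 5.4).
Mode = (α−1)/β = 26.5/5.4 = 4.9074.
Mean = α/β = 27.5/5.4 = 5.0926.
Difference = 5.0926 − 4.9074 = 0.1852.

0.1852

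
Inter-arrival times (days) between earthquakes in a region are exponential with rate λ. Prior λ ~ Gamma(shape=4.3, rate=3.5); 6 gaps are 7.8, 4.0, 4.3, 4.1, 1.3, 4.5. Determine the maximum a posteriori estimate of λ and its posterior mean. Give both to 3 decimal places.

MAP: 0.315. Posterior mean: 0.349.

Σ times = 26.0. Posterior: Gamma(shape = 4.3+6 = 10.3, rate = 3.5+26.0 = 29.5).
Mode = (α−1)/β = 9.3/29.5 = 0.315.
Mean = α/β = 10.3/29.5 = 0.349.
Mean > mode: the posterior has a right tail.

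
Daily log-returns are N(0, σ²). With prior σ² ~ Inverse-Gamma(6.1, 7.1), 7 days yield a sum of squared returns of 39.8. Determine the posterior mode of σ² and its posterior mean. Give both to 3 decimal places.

Posterior: Inverse-Gamma(shape = 6.1+7/2 = 9.6, scale = 7.1+39.8/2 = 27.0).
Mode = β/(α+1) = 27.0/10.6 = 2.547.
Mean = β/(α−1) = 27.0/8.6 = 3.140.

posterior mode = 2.547, posterior mean = 3.140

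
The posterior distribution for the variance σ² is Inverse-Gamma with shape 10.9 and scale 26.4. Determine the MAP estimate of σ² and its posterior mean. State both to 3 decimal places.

Mode = β/(α+1) = 26.4/11.9 = 2.218.
Mean = β/(α−1) = 26.4/9.9 = 2.667.

σ²_MAP = 2.218, E[σ²|data] = 2.667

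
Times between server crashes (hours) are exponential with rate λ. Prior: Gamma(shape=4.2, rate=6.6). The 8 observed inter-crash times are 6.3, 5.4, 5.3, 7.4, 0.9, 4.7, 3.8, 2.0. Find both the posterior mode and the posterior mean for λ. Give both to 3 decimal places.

Σ times = 35.8. Posterior: Gamma(shape = 4.2+8 = 12.2, rate = 6.6+35.8 = 42.4).
Mode = (α−1)/β = 11.2/42.4 = 0.264.
Mean = α/β = 12.2/42.4 = 0.288.

λ_MAP = 0.264, E[λ|data] = 0.288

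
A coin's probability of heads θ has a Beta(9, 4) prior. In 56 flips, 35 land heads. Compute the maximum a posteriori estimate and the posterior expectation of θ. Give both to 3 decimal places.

maximum a posteriori estimate = 0.642, posterior expectation = 0.638

Posterior: Beta(9+35, 4+21) = Beta(44, 25).
Mode = (44−1)/(44+25−2) = 43/67 = 0.642.
Mean = 44/(44+25) = 44/69 = 0.638.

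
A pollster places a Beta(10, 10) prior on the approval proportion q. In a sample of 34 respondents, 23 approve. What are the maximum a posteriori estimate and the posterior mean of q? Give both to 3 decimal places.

Posterior: Beta(10+23, 10+11) = Beta(33, 21).
Mode = (33−1)/(33+21−2) = 32/52 = 0.615.
Mean = 33/(33+21) = 33/54 = 0.611.

maximum a posteriori estimate = 0.615, posterior mean = 0.611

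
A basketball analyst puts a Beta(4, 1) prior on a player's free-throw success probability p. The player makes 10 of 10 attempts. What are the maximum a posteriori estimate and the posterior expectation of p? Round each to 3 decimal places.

Posterior: Beta(4+10, 1+0) = Beta(14, 1).
Since β = 1 ≤ 1 and α > 1, the Beta density is monotone increasing on [0,1]; the mode is at 1.
Mean = 14/(14+1) = 0.933.

maximum a posteriori estimate = 1.000, posterior expectation = 0.933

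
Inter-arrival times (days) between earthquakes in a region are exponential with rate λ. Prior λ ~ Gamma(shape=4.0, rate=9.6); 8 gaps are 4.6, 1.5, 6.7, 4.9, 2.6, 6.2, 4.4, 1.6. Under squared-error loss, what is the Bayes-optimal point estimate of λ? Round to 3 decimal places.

0.285

Σ times = 32.5. Posterior: Gamma(shape = 4.0+8 = 12.0, rate = 9.6+32.5 = 42.1).
Mode = (α−1)/β = 11.0/42.1 = 0.261.
Mean = α/β = 12.0/42.1 = 0.285.
Squared-error loss ⇒ the optimal estimator is the posterior mean.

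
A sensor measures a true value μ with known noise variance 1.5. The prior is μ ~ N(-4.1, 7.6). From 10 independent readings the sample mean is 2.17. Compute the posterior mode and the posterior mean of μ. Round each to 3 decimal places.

μ_MAP = 2.049, E[μ|data] = 2.049

Posterior for μ is Normal. Precision-weighted mean: (1/7.6·-4.1 + 10/1.5·2.17) / (1/7.6 + 10/1.5) = 2.049.
A Normal posterior is symmetric, so mode = mean.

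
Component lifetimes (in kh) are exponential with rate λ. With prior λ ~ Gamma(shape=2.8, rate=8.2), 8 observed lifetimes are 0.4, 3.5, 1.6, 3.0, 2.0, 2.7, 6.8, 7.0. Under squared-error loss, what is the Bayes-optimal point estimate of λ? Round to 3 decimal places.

Σ times = 27.0. Posterior: Gamma(shape = 2.8+8 = 10.8, rate = 8.2+27.0 = 35.2).
Mode = (α−1)/β = 9.8/35.2 = 0.278.
Mean = α/β = 10.8/35.2 = 0.307.
Squared-error loss ⇒ the optimal estimator is the posterior mean.

0.307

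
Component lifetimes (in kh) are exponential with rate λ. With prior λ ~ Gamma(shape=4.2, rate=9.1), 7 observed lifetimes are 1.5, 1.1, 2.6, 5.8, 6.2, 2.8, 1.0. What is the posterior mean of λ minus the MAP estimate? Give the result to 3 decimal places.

0.033

Σ times = 21.0. Posterior: Gamma(shape = 4.2+7 = 11.2, rate = 9.1+21.0 = 30.1).
Mode = (α−1)/β = 10.2/30.1 = 0.339.
Mean = α/β = 11.2/30.1 = 0.372.
Difference = 0.372 − 0.339 = 0.033.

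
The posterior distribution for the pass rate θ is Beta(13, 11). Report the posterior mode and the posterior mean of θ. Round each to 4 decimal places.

Mode = (13−1)/(13+11−2) = 12/22 = 0.5455.
Mean = 13/(13+11) = 13/24 = 0.5417.

MAP: 0.5455. Posterior mean: 0.5417.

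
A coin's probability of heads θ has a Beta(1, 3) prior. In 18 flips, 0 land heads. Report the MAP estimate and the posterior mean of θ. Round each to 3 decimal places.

Posterior: Beta(1+0, 3+18) = Beta(1, 21).
Since α = 1 ≤ 1 and β > 1, the Beta density is monotone decreasing on [0,1]; the mode is at 0.
Mean = 1/(1+21) = 0.045.

MAP = 0.000, posterior mean = 0.045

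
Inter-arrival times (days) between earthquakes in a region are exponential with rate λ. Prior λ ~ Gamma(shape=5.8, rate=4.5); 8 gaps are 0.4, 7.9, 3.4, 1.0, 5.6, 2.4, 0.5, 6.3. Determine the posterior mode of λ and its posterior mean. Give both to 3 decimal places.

λ_MAP = 0.400, E[λ|data] = 0.431

Σ times = 27.5. Posterior: Gamma(shape = 5.8+8 = 13.8, rate = 4.5+27.5 = 32.0).
Mode = (α−1)/β = 12.8/32.0 = 0.400.
Mean = α/β = 13.8/32.0 = 0.431.
The posterior is right-skewed, so the mean exceeds the mode.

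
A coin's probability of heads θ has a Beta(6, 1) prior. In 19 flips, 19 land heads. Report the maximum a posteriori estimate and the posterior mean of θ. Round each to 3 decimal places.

maximum a posteriori estimate = 1.000, posterior mean = 0.962

Posterior: Beta(6+19, 1+0) = Beta(25, 1).
Since β = 1 ≤ 1 and α > 1, the Beta density is monotone increasing on [0,1]; the mode is at 1.
Mean = 25/(25+1) = 0.962.
Left-skewed posterior ⇒ mean < mode.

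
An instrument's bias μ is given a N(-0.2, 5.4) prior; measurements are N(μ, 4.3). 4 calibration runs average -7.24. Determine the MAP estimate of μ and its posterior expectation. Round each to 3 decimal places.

Posterior for μ is Normal. Precision-weighted mean: (1/5.4·-0.2 + 4/4.3·-7.24) / (1/5.4 + 4/4.3) = -6.071.
A Normal posterior is symmetric, so mode = mean.

MAP = -6.071; posterior mean = -6.071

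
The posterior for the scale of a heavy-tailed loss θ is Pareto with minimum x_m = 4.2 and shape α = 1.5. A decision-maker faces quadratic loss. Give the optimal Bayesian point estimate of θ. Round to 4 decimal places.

The Pareto density is strictly decreasing on [x_m, ∞), so the mode is x_m = 4.2000.
Mean = α·x_m/(α−1) = 1.5·4.2/0.5 = 12.6000.
Quadratic loss ⇒ the optimal estimator is the posterior mean.

12.6000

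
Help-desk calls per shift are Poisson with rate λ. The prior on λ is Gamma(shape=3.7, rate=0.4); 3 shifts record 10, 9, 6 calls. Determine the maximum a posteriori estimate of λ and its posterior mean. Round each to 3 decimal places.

Σ counts = 25. Posterior: Gamma(shape = 3.7+25 = 28.7, rate = 0.4+3 = 3.4).
Mode = (α−1)/β = 27.7/3.4 = 8.147.
Mean = α/β = 28.7/3.4 = 8.441.
The mean is pulled above the mode by the posterior's right skew.

MAP = 8.147; posterior mean = 8.441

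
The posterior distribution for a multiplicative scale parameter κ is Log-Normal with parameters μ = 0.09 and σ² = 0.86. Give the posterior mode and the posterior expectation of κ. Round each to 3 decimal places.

Mode = exp(μ − σ²) = exp(-0.77) = 0.463.
Mean = exp(μ + σ²/2) = exp(0.520) = 1.682.

posterior mode = 0.463, posterior expectation = 1.682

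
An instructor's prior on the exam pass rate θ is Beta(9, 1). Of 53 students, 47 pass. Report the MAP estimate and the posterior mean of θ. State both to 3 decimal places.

Posterior: Beta(9+47, 1+6) = Beta(56, 7).
Mode = (56−1)/(56+7−2) = 55/61 = 0.902.
Mean = 56/(56+7) = 56/63 = 0.889.

θ_MAP = 0.902, E[θ|data] = 0.889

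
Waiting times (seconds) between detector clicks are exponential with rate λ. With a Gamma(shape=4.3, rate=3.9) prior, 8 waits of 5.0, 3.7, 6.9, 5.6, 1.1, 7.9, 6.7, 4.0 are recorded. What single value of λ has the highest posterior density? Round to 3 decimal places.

Σ times = 40.9. Posterior: Gamma(shape = 4.3+8 = 12.3, rate = 3.9+40.9 = 44.8).
Mode = (α−1)/β = 11.3/44.8 = 0.252.
Mean = α/β = 12.3/44.8 = 0.275.
This is the posterior mode — the MAP estimate.

0.252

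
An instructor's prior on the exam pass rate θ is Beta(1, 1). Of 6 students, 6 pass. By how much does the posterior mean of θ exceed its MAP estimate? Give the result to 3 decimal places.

-0.125

Posterior: Beta(1+6, 1+0) = Beta(7, 1).
Since β = 1 ≤ 1 and α > 1, the Beta density is monotone increasing on [0,1]; the mode is at 1.
Mean = 7/(7+1) = 0.875.
Difference = 0.875 − 1.000 = -0.125.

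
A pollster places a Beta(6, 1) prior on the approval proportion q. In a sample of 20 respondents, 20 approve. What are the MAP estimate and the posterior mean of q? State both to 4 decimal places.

MAP estimate = 1.0000, posterior mean = 0.9630

Posterior: Beta(6+20, 1+0) = Beta(26, 1).
Since β = 1 ≤ 1 and α > 1, the Beta density is monotone increasing on [0,1]; the mode is at 1.
Mean = 26/(26+1) = 0.9630.
Left-skewed posterior ⇒ mean < mode.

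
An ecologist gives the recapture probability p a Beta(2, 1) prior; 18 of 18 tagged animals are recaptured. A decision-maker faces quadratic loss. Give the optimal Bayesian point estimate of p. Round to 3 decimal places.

Posterior: Beta(2+18, 1+0) = Beta(20, 1).
Since β = 1 ≤ 1 and α > 1, the Beta density is monotone increasing on [0,1]; the mode is at 1.
Mean = 20/(20+1) = 0.952.
Quadratic loss ⇒ the optimal estimator is the posterior mean.

0.952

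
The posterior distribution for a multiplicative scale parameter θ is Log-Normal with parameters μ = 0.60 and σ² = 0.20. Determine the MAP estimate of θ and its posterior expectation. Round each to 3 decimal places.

Mode = exp(μ − σ²) = exp(0.40) = 1.492.
Mean = exp(μ + σ²/2) = exp(0.700) = 2.014.

MAP = 1.492, posterior mean = 2.014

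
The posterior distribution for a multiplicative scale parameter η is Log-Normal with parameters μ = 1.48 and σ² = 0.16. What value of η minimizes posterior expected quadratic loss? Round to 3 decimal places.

4.759

Mode = exp(μ − σ²) = exp(1.32) = 3.743.
Mean = exp(μ + σ²/2) = exp(1.560) = 4.759.
Quadratic loss ⇒ the optimal estimator is the posterior mean.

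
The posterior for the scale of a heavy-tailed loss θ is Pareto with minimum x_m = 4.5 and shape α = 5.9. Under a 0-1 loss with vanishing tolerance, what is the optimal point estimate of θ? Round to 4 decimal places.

The Pareto density is strictly decreasing on [x_m, ∞), so the mode is x_m = 4.5000.
Mean = α·x_m/(α−1) = 5.9·4.5/4.9 = 5.4184.
This is the posterior mode — the MAP estimate.

4.5000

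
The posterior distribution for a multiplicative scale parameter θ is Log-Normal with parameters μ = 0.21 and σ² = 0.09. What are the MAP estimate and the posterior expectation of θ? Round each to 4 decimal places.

MAP = 1.1275, posterior mean = 1.2905

Mode = exp(μ − σ²) = exp(0.12) = 1.1275.
Mean = exp(μ + σ²/2) = exp(0.255) = 1.2905.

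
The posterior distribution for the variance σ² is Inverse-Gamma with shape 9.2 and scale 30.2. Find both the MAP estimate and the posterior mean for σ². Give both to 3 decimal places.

MAP: 2.961. Posterior mean: 3.683.

Mode = β/(α+1) = 30.2/10.2 = 2.961.
Mean = β/(α−1) = 30.2/8.2 = 3.683.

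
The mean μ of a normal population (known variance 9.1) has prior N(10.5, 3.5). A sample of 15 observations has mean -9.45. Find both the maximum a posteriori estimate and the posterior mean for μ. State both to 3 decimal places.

Posterior for μ is Normal. Precision-weighted mean: (1/3.5·10.5 + 15/9.1·-9.45) / (1/3.5 + 15/9.1) = -6.503.
A Normal posterior is symmetric, so mode = mean.

maximum a posteriori estimate = -6.503, posterior mean = -6.503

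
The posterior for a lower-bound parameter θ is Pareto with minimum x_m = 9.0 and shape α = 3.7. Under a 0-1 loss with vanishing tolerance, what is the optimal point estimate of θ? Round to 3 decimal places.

9.000

The Pareto density is strictly decreasing on [x_m, ∞), so the mode is x_m = 9.000.
Mean = α·x_m/(α−1) = 3.7·9.0/2.7 = 12.333.
This is the posterior mode — the MAP estimate.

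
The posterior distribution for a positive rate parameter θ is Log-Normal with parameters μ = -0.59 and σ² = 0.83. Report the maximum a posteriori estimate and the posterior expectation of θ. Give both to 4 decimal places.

Mode = exp(μ − σ²) = exp(-1.42) = 0.2417.
Mean = exp(μ + σ²/2) = exp(-0.175) = 0.8395.
The posterior is right-skewed, so the mean exceeds the mode.

MAP = 0.2417, posterior mean = 0.8395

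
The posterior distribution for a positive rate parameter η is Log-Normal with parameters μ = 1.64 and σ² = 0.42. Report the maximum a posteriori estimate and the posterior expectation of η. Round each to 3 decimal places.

Mode = exp(μ − σ²) = exp(1.22) = 3.387.
Mean = exp(μ + σ²/2) = exp(1.850) = 6.360.

MAP = 3.387, posterior mean = 6.360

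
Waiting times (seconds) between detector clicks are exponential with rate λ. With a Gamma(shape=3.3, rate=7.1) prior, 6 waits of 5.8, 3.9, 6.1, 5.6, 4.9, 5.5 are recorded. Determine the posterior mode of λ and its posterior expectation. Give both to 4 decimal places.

MAP: 0.2134. Posterior mean: 0.2391.

Σ times = 31.8. Posterior: Gamma(shape = 3.3+6 = 9.3, rate = 7.1+31.8 = 38.9).
Mode = (α−1)/β = 8.3/38.9 = 0.2134.
Mean = α/β = 9.3/38.9 = 0.2391.
Right-skewed posterior ⇒ mode < mean.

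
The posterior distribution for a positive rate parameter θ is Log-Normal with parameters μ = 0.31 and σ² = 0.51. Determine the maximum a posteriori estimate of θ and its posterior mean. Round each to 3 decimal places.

Mode = exp(μ − σ²) = exp(-0.20) = 0.819.
Mean = exp(μ + σ²/2) = exp(0.565) = 1.759.

MAP = 0.819; posterior mean = 1.759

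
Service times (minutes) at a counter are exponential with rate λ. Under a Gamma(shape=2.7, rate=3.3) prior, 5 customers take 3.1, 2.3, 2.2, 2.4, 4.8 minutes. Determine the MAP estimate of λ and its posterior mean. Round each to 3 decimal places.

Σ times = 14.8. Posterior: Gamma(shape = 2.7+5 = 7.7, rate = 3.3+14.8 = 18.1).
Mode = (α−1)/β = 6.7/18.1 = 0.370.
Mean = α/β = 7.7/18.1 = 0.425.
The posterior is right-skewed, so the mean exceeds the mode.

MAP = 0.370, posterior mean = 0.425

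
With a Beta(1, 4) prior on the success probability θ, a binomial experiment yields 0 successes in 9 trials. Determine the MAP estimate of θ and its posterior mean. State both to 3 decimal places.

MAP: 0.000. Posterior mean: 0.071.

Posterior: Beta(1+0, 4+9) = Beta(1, 13).
Since α = 1 ≤ 1 and β > 1, the Beta density is monotone decreasing on [0,1]; the mode is at 0.
Mean = 1/(1+13) = 0.071.
The posterior is right-skewed, so the mean exceeds the mode.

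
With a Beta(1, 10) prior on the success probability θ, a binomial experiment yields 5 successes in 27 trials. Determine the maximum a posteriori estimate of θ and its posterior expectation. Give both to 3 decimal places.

maximum a posteriori estimate = 0.139, posterior expectation = 0.158

Posterior: Beta(1+5, 10+22) = Beta(6, 32).
Mode = (6−1)/(6+32−2) = 5/36 = 0.139.
Mean = 6/(6+32) = 6/38 = 0.158.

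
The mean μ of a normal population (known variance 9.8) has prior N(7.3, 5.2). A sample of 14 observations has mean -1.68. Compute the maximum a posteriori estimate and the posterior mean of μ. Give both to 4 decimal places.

maximum a posteriori estimate = -0.6146, posterior mean = -0.6146

Posterior for μ is Normal. Precision-weighted mean: (1/5.2·7.3 + 14/9.8·-1.68) / (1/5.2 + 14/9.8) = -0.6146.
A Normal posterior is symmetric, so mode = mean.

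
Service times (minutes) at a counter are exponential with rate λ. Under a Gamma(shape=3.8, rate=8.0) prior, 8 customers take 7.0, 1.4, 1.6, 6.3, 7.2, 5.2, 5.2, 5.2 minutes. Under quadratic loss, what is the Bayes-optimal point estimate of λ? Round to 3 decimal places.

Σ times = 39.1. Posterior: Gamma(shape = 3.8+8 = 11.8, rate = 8.0+39.1 = 47.1).
Mode = (α−1)/β = 10.8/47.1 = 0.229.
Mean = α/β = 11.8/47.1 = 0.251.
Quadratic loss ⇒ the optimal estimator is the posterior mean.

0.251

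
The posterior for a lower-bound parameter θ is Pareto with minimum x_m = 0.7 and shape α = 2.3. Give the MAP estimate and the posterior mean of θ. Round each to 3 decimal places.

The Pareto density is strictly decreasing on [x_m, ∞), so the mode is x_m = 0.700.
Mean = α·x_m/(α−1) = 2.3·0.7/1.3 = 1.238.

MAP = 0.700; posterior mean = 1.238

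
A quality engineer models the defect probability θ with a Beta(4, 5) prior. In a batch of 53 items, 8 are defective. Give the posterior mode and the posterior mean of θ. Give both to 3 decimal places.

θ_MAP = 0.183, E[θ|data] = 0.194

Posterior: Beta(4+8, 5+45) = Beta(12, 50).
Mode = (12−1)/(12+50−2) = 11/60 = 0.183.
Mean = 12/(12+50) = 12/62 = 0.194.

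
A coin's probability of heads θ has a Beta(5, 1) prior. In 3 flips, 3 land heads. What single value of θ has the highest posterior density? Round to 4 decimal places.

1.0000

Posterior: Beta(5+3, 1+0) = Beta(8, 1).
Since β = 1 ≤ 1 and α > 1, the Beta density is monotone increasing on [0,1]; the mode is at 1.
Mean = 8/(8+1) = 0.8889.
This is the posterior mode — the MAP estimate.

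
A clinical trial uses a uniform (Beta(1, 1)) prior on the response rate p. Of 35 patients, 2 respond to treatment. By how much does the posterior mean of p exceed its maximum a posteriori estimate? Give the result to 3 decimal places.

0.024

Posterior: Beta(1+2, 1+33) = Beta(3, 34).
Mode = (3−1)/(3+34−2) = 2/35 = 0.057.
Mean = 3/(3+34) = 3/37 = 0.081.
Difference = 0.081 − 0.057 = 0.024.
The mean is pulled above the mode by the posterior's right skew.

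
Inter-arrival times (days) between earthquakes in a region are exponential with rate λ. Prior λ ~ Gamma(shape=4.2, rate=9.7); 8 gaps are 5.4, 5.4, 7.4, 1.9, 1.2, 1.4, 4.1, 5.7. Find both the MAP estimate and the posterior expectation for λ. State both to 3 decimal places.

Σ times = 32.5. Posterior: Gamma(shape = 4.2+8 = 12.2, rate = 9.7+32.5 = 42.2).
Mode = (α−1)/β = 11.2/42.2 = 0.265.
Mean = α/β = 12.2/42.2 = 0.289.
The mean is pulled above the mode by the posterior's right skew.

MAP = 0.265, posterior mean = 0.289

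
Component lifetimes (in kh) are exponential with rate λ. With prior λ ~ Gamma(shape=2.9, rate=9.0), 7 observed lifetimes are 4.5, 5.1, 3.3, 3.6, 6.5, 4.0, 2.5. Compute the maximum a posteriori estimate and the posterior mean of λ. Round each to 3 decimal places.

MAP = 0.231, posterior mean = 0.257

Σ times = 29.5. Posterior: Gamma(shape = 2.9+7 = 9.9, rate = 9.0+29.5 = 38.5).
Mode = (α−1)/β = 8.9/38.5 = 0.231.
Mean = α/β = 9.9/38.5 = 0.257.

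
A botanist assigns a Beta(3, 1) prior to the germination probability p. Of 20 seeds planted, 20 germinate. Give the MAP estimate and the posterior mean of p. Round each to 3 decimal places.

Posterior: Beta(3+20, 1+0) = Beta(23, 1).
Since β = 1 ≤ 1 and α > 1, the Beta density is monotone increasing on [0,1]; the mode is at 1.
Mean = 23/(23+1) = 0.958.
The posterior is left-skewed, so the mode exceeds the mean.

MAP estimate = 1.000, posterior mean = 0.958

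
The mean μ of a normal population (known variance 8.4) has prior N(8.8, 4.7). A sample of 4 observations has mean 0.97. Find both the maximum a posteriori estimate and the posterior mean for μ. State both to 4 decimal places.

MAP = 3.3881; posterior mean = 3.3881

Posterior for μ is Normal. Precision-weighted mean: (1/4.7·8.8 + 4/8.4·0.97) / (1/4.7 + 4/8.4) = 3.3881.
A Normal posterior is symmetric, so mode = mean.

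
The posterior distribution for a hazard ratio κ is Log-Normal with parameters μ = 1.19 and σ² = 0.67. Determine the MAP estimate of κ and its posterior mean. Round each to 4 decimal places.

Mode = exp(μ − σ²) = exp(0.52) = 1.6820.
Mean = exp(μ + σ²/2) = exp(1.525) = 4.5951.

MAP estimate = 1.6820, posterior mean = 4.5951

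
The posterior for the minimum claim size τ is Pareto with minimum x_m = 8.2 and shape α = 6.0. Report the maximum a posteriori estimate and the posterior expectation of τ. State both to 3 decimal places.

The Pareto density is strictly decreasing on [x_m, ∞), so the mode is x_m = 8.200.
Mean = α·x_m/(α−1) = 6.0·8.2/5.0 = 9.840.
The mean is pulled above the mode by the posterior's right skew.

MAP = 8.200, posterior mean = 9.840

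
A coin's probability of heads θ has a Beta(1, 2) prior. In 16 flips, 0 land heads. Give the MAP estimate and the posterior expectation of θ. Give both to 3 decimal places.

MAP = 0.000; posterior mean = 0.053

Posterior: Beta(1+0, 2+16) = Beta(1, 18).
Since α = 1 ≤ 1 and β > 1, the Beta density is monotone decreasing on [0,1]; the mode is at 0.
Mean = 1/(1+18) = 0.053.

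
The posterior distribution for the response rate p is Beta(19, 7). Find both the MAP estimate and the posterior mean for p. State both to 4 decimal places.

MAP = 0.7500; posterior mean = 0.7308

Mode = (19−1)/(19+7−2) = 18/24 = 0.7500.
Mean = 19/(19+7) = 19/26 = 0.7308.
Left-skewed posterior ⇒ mean < mode.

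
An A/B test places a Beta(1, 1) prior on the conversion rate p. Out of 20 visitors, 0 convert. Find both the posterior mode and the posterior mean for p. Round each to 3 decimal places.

MAP = 0.000; posterior mean = 0.045

Posterior: Beta(1+0, 1+20) = Beta(1, 21).
Since α = 1 ≤ 1 and β > 1, the Beta density is monotone decreasing on [0,1]; the mode is at 0.
Mean = 1/(1+21) = 0.045.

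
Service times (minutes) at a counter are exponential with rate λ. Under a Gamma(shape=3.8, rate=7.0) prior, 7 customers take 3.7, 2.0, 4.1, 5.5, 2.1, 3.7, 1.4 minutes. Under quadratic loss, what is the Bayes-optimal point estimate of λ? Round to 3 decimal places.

0.366

Σ times = 22.5. Posterior: Gamma(shape = 3.8+7 = 10.8, rate = 7.0+22.5 = 29.5).
Mode = (α−1)/β = 9.8/29.5 = 0.332.
Mean = α/β = 10.8/29.5 = 0.366.
Quadratic loss ⇒ the optimal estimator is the posterior mean.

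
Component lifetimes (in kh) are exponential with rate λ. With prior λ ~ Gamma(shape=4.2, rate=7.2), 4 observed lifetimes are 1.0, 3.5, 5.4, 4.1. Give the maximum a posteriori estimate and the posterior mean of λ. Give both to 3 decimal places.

MAP = 0.340; posterior mean = 0.387

Σ times = 14.0. Posterior: Gamma(shape = 4.2+4 = 8.2, rate = 7.2+14.0 = 21.2).
Mode = (α−1)/β = 7.2/21.2 = 0.340.
Mean = α/β = 8.2/21.2 = 0.387.
The mean is pulled above the mode by the posterior's right skew.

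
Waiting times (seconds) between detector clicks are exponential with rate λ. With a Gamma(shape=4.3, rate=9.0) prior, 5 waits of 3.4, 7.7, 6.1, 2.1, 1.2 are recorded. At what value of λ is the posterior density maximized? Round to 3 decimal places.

0.281

Σ times = 20.5. Posterior: Gamma(shape = 4.3+5 = 9.3, rate = 9.0+20.5 = 29.5).
Mode = (α−1)/β = 8.3/29.5 = 0.281.
Mean = α/β = 9.3/29.5 = 0.315.
This is the posterior mode — the MAP estimate.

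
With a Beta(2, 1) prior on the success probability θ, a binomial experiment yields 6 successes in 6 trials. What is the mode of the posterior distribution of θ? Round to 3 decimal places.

Posterior: Beta(2+6, 1+0) = Beta(8, 1).
Since β = 1 ≤ 1 and α > 1, the Beta density is monotone increasing on [0,1]; the mode is at 1.
Mean = 8/(8+1) = 0.889.
This is the posterior mode — the MAP estimate.

1.000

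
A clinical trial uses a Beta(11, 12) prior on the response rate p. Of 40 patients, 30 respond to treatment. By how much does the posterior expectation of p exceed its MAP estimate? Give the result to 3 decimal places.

Posterior: Beta(11+30, 12+10) = Beta(41, 22).
Mode = (41−1)/(41+22−2) = 40/61 = 0.656.
Mean = 41/(41+22) = 41/63 = 0.651.
Difference = 0.651 − 0.656 = -0.005.

-0.005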